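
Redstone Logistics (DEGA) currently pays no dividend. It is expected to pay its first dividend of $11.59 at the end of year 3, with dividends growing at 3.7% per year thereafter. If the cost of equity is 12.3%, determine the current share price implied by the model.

$106.86

Deferred-dividend DDM. At t=2 the remaining stream is a growing perpetuity with first payment D_3 = 11.59.
V_2 = D_3/(r−g) = 11.59/(0.123−0.037) = 134.7674
P₀ = V_2/(1+r)^2 = 134.7674/(1+0.123)^2 = 106.8625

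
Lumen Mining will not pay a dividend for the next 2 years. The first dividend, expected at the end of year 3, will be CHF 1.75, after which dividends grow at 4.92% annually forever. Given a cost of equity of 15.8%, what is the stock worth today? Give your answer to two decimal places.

CHF 11.99

Deferred-dividend DDM. At t=2 the remaining stream is a growing perpetuity with first payment D_3 = 1.75.
V_2 = D_3/(r−g) = 1.75/(0.158−0.0492) = 16.0846
P₀ = V_2/(1+r)^2 = 16.0846/(1+0.158)^2 = 11.9948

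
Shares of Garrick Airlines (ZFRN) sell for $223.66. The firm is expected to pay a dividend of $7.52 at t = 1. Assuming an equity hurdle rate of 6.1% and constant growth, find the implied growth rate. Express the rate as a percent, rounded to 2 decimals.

2.74%

From P₀ = D₁/(r − g), the implied growth is g = r − D₁/P₀.
g = 0.061 − 7.52/223.66 = 0.061 − 0.03362 = 0.02738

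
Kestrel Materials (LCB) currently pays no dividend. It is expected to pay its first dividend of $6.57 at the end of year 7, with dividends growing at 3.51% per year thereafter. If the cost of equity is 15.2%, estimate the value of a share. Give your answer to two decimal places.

Deferred-dividend DDM. At t=6 the remaining stream is a growing perpetuity with first payment D_7 = 6.57.
V_6 = D_7/(r−g) = 6.57/(0.152−0.0351) = 56.2019
P₀ = V_6/(1+r)^6 = 56.2019/(1+0.152)^6 = 24.0456

$24.05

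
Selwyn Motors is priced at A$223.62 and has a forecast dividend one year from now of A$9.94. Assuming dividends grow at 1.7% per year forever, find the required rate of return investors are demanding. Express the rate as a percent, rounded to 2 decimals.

6.15%

Rearranging the constant-growth DDM: r = D₁/P₀ + g.
r = 9.9400 / 223.62 + 0.017 = 0.04445 + 0.017 = 0.06145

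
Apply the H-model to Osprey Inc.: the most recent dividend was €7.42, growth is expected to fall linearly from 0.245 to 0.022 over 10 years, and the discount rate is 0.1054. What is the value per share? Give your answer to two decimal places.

H-model: P₀ = D₀[(1+g_L) + H(g_S−g_L)]/(r−g_L), with H = 10/2 = 5.
P₀ = 7.42 × [(1+0.022) + 5×(0.245−0.022)] / (0.1054−0.022)
   = 7.42 × 2.1370 / 0.0834 = 190.1264

€190.13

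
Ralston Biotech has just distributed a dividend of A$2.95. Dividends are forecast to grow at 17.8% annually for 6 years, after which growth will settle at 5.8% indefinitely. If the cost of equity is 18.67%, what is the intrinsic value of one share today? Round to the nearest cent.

Two-stage DDM. Project D₁…D_6 at 0.178, terminal growth 0.058, discount at r = 0.1867.
D_1 = 3.4751
D_2 = 4.0937
D_3 = 4.8223
D_4 = 5.6807
D_5 = 6.6919
D_6 = 7.8830
Terminal value at t=6: TV = D_7/(r−g) = 8.3403/(0.1867−0.058) = 64.8039
P₀ = 3.4751/(1+0.1867)^1 + 4.0937/(1+0.1867)^2 + 4.8223/(1+0.1867)^3 + 5.6807/(1+0.1867)^4 + 6.6919/(1+0.1867)^5 + 7.8830/(1+0.1867)^6 + 64.8039/(1+0.1867)^6 = 40.4549

A$40.45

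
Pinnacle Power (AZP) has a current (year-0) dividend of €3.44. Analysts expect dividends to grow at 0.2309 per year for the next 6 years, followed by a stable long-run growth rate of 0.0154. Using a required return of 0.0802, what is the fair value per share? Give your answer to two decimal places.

Two-stage DDM. Project D₁…D_6 at 0.2309, terminal growth 0.0154, discount at r = 0.0802.
D_1 = 4.2343
D_2 = 5.2120
D_3 = 6.4154
D_4 = 7.8968
D_5 = 9.7201
D_6 = 11.9645
Terminal value at t=6: TV = D_7/(r−g) = 12.1488/(0.0802−0.0154) = 187.4810
P₀ = 4.2343/(1+0.0802)^1 + 5.2120/(1+0.0802)^2 + 6.4154/(1+0.0802)^3 + 7.8968/(1+0.0802)^4 + 9.7201/(1+0.0802)^5 + 11.9645/(1+0.0802)^6 + 187.4810/(1+0.0802)^6 = 151.4309

€151.43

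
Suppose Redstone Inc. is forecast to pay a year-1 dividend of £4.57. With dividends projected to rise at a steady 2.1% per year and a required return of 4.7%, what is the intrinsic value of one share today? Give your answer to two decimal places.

Gordon growth model: P₀ = D₁/(r − g), with D₁ = 4.57 given directly.
P₀ = 4.5700 / (0.047 − 0.021) = 4.5700 / 0.026 = 175.7692

£175.77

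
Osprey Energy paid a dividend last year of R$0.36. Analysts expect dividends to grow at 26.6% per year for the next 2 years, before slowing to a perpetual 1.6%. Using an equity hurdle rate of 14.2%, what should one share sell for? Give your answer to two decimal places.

R$4.41

Two-stage DDM. Project D₁…D_2 at 0.266, terminal growth 0.016, discount at r = 0.142.
D_1 = 0.4558
D_2 = 0.5770
Terminal value at t=2: TV = D_3/(r−g) = 0.5862/(0.142−0.016) = 4.6526
P₀ = 0.4558/(1+0.142)^1 + 0.5770/(1+0.142)^2 + 4.6526/(1+0.142)^2 = 4.4090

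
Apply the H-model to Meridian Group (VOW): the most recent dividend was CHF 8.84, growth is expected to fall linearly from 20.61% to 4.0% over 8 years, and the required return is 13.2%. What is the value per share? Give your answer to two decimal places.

H-model: P₀ = D₀[(1+g_L) + H(g_S−g_L)]/(r−g_L), with H = 8/2 = 4.
P₀ = 8.84 × [(1+0.04) + 4×(0.2061−0.04)] / (0.132−0.04)
   = 8.84 × 1.7044 / 0.092 = 163.7706

CHF 163.77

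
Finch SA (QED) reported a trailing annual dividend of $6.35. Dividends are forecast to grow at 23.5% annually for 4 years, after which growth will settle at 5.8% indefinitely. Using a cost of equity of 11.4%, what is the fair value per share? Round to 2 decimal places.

$214.30

Two-stage DDM. Project D₁…D_4 at 0.235, terminal growth 0.058, discount at r = 0.114.
D_1 = 7.8422
D_2 = 9.6852
D_3 = 11.9612
D_4 = 14.7721
Terminal value at t=4: TV = D_5/(r−g) = 15.6289/(0.114−0.058) = 279.0867
P₀ = 7.8422/(1+0.114)^1 + 9.6852/(1+0.114)^2 + 11.9612/(1+0.114)^3 + 14.7721/(1+0.114)^4 + 279.0867/(1+0.114)^4 = 214.3047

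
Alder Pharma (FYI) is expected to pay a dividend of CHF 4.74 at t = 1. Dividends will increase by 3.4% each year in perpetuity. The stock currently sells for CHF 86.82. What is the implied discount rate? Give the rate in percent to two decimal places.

8.86%

Rearranging the constant-growth DDM: r = D₁/P₀ + g.
r = 4.7400 / 86.82 + 0.034 = 0.05460 + 0.034 = 0.08860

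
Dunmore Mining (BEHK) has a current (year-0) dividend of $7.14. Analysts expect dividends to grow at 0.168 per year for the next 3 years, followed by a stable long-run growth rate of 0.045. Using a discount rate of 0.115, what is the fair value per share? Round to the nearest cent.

Two-stage DDM. Project D₁…D_3 at 0.168, terminal growth 0.045, discount at r = 0.115.
D_1 = 8.3395
D_2 = 9.7406
D_3 = 11.3770
Terminal value at t=3: TV = D_4/(r−g) = 11.8889/(0.115−0.045) = 169.8420
P₀ = 8.3395/(1+0.115)^1 + 9.7406/(1+0.115)^2 + 11.3770/(1+0.115)^3 + 169.8420/(1+0.115)^3 = 146.0454

$146.05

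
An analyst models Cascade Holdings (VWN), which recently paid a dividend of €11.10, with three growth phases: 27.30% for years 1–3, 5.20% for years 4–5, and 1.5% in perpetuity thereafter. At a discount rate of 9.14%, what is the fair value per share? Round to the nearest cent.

€296.42

Three-stage DDM. Project D₁…D_5; terminal Gordon value at t=5 with g = 0.015; discount at r = 0.0914.
D_1 = 14.1303
D_2 = 17.9879
D_3 = 22.8986
D_4 = 24.0893
D_5 = 25.3419
TV_5 = 25.7221/(0.0914−0.015) = 336.6762
P₀ = Σ Dₜ/(1+r)ᵗ + TV_5/(1+r)^5 = 296.4219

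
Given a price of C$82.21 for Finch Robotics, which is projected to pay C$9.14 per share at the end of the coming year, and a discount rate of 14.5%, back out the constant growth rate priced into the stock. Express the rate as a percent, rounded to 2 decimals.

3.38%

From P₀ = D₁/(r − g), the implied growth is g = r − D₁/P₀.
g = 0.145 − 9.14/82.21 = 0.145 − 0.11118 = 0.03382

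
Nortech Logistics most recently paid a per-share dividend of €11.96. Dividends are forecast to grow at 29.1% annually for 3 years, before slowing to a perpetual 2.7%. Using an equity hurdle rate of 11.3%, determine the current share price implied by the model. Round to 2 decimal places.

€271.52

Two-stage DDM. Project D₁…D_3 at 0.291, terminal growth 0.027, discount at r = 0.113.
D_1 = 15.4404
D_2 = 19.9335
D_3 = 25.7342
Terminal value at t=3: TV = D_4/(r−g) = 26.4290/(0.113−0.027) = 307.3137
P₀ = 15.4404/(1+0.113)^1 + 19.9335/(1+0.113)^2 + 25.7342/(1+0.113)^3 + 307.3137/(1+0.113)^3 = 271.5220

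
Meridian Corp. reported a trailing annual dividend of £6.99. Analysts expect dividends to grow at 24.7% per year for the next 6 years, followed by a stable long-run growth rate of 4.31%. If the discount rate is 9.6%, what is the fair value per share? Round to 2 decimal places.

Two-stage DDM. Project D₁…D_6 at 0.247, terminal growth 0.0431, discount at r = 0.096.
D_1 = 8.7165
D_2 = 10.8695
D_3 = 13.5543
D_4 = 16.9022
D_5 = 21.0770
D_6 = 26.2831
Terminal value at t=6: TV = D_7/(r−g) = 27.4159/(0.096−0.0431) = 518.2582
P₀ = 8.7165/(1+0.096)^1 + 10.8695/(1+0.096)^2 + 13.5543/(1+0.096)^3 + 16.9022/(1+0.096)^4 + 21.0770/(1+0.096)^5 + 26.2831/(1+0.096)^6 + 518.2582/(1+0.096)^6 = 366.5108

£366.51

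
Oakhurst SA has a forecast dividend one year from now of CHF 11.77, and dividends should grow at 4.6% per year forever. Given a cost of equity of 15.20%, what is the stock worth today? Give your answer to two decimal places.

Gordon growth model: P₀ = D₁/(r − g), with D₁ = 11.77 given directly.
P₀ = 11.7700 / (0.152 − 0.046) = 11.7700 / 0.106 = 111.0377

CHF 111.04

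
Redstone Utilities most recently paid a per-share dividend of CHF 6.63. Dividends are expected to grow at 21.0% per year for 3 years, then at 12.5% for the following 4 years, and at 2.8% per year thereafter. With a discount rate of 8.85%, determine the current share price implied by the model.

Three-stage DDM. Project D₁…D_7; terminal Gordon value at t=7 with g = 0.028; discount at r = 0.0885.
D_1 = 8.0223
D_2 = 9.7070
D_3 = 11.7454
D_4 = 13.2136
D_5 = 14.8653
D_6 = 16.7235
D_7 = 18.8139
TV_7 = 19.3407/(0.0885−0.028) = 319.6815
P₀ = Σ Dₜ/(1+r)ᵗ + TV_7/(1+r)^7 = 240.8273

CHF 240.83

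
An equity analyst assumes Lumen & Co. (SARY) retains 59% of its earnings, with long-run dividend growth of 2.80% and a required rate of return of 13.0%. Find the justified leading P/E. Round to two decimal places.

4.02

Payout ratio b = 1 − 0.59 = 0.41.
Justified leading P/E = b/(r−g) = 0.41/(0.13−0.028) = 4.0196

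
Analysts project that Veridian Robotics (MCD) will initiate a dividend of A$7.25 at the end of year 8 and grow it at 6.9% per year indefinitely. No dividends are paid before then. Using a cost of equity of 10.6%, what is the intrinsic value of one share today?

Deferred-dividend DDM. At t=7 the remaining stream is a growing perpetuity with first payment D_8 = 7.25.
V_7 = D_8/(r−g) = 7.25/(0.106−0.069) = 195.9459
P₀ = V_7/(1+r)^7 = 195.9459/(1+0.106)^7 = 96.7944

A$96.79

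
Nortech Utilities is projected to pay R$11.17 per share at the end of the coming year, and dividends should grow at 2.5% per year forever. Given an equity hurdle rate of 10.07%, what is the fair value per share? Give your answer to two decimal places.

R$147.56

Gordon growth model: P₀ = D₁/(r − g), with D₁ = 11.17 given directly.
P₀ = 11.1700 / (0.1007 − 0.025) = 11.1700 / 0.0757 = 147.5561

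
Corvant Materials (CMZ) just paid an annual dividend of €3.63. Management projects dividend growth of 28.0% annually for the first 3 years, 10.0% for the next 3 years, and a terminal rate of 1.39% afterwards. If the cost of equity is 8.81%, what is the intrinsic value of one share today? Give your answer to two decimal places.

€116.75

Three-stage DDM. Project D₁…D_6; terminal Gordon value at t=6 with g = 0.0139; discount at r = 0.0881.
D_1 = 4.6464
D_2 = 5.9474
D_3 = 7.6127
D_4 = 8.3739
D_5 = 9.2113
D_6 = 10.1325
TV_6 = 10.2733/(0.0881−0.0139) = 138.4541
P₀ = Σ Dₜ/(1+r)ᵗ + TV_6/(1+r)^6 = 116.7453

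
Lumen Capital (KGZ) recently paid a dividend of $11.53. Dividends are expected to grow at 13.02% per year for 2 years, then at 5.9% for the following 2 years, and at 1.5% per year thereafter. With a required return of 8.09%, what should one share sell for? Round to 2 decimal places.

$235.48

Three-stage DDM. Project D₁…D_4; terminal Gordon value at t=4 with g = 0.015; discount at r = 0.0809.
D_1 = 13.0312
D_2 = 14.7279
D_3 = 15.5968
D_4 = 16.5170
TV_4 = 16.7648/(0.0809−0.015) = 254.3973
P₀ = Σ Dₜ/(1+r)ᵗ + TV_4/(1+r)^4 = 235.4797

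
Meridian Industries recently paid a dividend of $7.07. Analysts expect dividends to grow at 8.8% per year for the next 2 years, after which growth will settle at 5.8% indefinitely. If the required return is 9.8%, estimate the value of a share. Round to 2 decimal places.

$197.56

Two-stage DDM. Project D₁…D_2 at 0.088, terminal growth 0.058, discount at r = 0.098.
D_1 = 7.6922
D_2 = 8.3691
Terminal value at t=2: TV = D_3/(r−g) = 8.8545/(0.098−0.058) = 221.3619
P₀ = 7.6922/(1+0.098)^1 + 8.3691/(1+0.098)^2 + 221.3619/(1+0.098)^2 = 197.5582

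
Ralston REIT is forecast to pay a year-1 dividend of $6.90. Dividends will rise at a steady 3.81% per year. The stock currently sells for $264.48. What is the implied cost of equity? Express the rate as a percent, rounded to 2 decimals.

Rearranging the constant-growth DDM: r = D₁/P₀ + g.
r = 6.9000 / 264.48 + 0.0381 = 0.02609 + 0.0381 = 0.06419

6.42%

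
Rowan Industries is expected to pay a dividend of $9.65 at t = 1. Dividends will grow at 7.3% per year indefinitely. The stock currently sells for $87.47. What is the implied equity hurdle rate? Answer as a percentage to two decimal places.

Rearranging the constant-growth DDM: r = D₁/P₀ + g.
r = 9.6500 / 87.47 + 0.073 = 0.11032 + 0.073 = 0.18332

18.33%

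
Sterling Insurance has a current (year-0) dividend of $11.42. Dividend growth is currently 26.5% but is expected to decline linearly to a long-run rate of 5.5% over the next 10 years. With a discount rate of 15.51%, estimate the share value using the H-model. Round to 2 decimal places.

H-model: P₀ = D₀[(1+g_L) + H(g_S−g_L)]/(r−g_L), with H = 10/2 = 5.
P₀ = 11.42 × [(1+0.055) + 5×(0.265−0.055)] / (0.1551−0.055)
   = 11.42 × 2.1050 / 0.1001 = 240.1508

$240.15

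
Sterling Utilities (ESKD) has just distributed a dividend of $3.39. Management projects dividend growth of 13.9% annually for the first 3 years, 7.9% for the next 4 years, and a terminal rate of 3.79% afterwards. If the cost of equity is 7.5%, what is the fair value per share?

$142.20

Three-stage DDM. Project D₁…D_7; terminal Gordon value at t=7 with g = 0.0379; discount at r = 0.075.
D_1 = 3.8612
D_2 = 4.3979
D_3 = 5.0092
D_4 = 5.4050
D_5 = 5.8319
D_6 = 6.2927
D_7 = 6.7898
TV_7 = 7.0471/(0.075−0.0379) = 189.9495
P₀ = Σ Dₜ/(1+r)ᵗ + TV_7/(1+r)^7 = 142.2023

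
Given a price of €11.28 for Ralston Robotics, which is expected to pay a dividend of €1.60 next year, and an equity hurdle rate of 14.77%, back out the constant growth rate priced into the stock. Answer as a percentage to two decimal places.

0.59%

From P₀ = D₁/(r − g), the implied growth is g = r − D₁/P₀.
g = 0.1477 − 1.60/11.28 = 0.1477 − 0.14184 = 0.00586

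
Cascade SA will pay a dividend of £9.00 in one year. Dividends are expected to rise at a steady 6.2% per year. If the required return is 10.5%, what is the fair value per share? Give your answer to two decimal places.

£209.30

Gordon growth model: P₀ = D₁/(r − g), with D₁ = 9.00 given directly.
P₀ = 9.0000 / (0.105 − 0.062) = 9.0000 / 0.043 = 209.3023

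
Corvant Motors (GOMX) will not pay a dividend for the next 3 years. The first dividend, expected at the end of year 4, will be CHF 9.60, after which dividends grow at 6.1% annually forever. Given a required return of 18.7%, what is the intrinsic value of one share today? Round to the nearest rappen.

Deferred-dividend DDM. At t=3 the remaining stream is a growing perpetuity with first payment D_4 = 9.60.
V_3 = D_4/(r−g) = 9.60/(0.187−0.061) = 76.1905
P₀ = V_3/(1+r)^3 = 76.1905/(1+0.187)^3 = 45.5563

CHF 45.56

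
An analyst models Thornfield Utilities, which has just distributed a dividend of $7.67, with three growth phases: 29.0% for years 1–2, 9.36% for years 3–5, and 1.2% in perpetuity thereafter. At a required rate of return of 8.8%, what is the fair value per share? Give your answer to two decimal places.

$198.36

Three-stage DDM. Project D₁…D_5; terminal Gordon value at t=5 with g = 0.012; discount at r = 0.088.
D_1 = 9.8943
D_2 = 12.7636
D_3 = 13.9583
D_4 = 15.2648
D_5 = 16.6936
TV_5 = 16.8939/(0.088−0.012) = 222.2886
P₀ = Σ Dₜ/(1+r)ᵗ + TV_5/(1+r)^5 = 198.3630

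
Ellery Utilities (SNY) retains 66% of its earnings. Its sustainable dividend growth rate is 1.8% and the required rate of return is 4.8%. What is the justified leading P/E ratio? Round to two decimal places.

11.33

Payout ratio b = 1 − 0.66 = 0.34.
Justified leading P/E = b/(r−g) = 0.34/(0.048−0.018) = 11.3333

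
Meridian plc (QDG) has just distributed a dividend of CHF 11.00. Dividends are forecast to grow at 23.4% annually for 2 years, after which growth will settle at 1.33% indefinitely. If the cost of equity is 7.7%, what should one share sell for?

CHF 256.76

Two-stage DDM. Project D₁…D_2 at 0.234, terminal growth 0.0133, discount at r = 0.077.
D_1 = 13.5740
D_2 = 16.7503
Terminal value at t=2: TV = D_3/(r−g) = 16.9731/(0.077−0.0133) = 266.4536
P₀ = 13.5740/(1+0.077)^1 + 16.7503/(1+0.077)^2 + 266.4536/(1+0.077)^2 = 256.7598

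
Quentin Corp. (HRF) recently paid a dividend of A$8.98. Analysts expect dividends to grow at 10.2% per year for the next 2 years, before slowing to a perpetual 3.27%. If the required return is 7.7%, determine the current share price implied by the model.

Two-stage DDM. Project D₁…D_2 at 0.102, terminal growth 0.0327, discount at r = 0.077.
D_1 = 9.8960
D_2 = 10.9053
Terminal value at t=2: TV = D_3/(r−g) = 11.2620/(0.077−0.0327) = 254.2202
P₀ = 9.8960/(1+0.077)^1 + 10.9053/(1+0.077)^2 + 254.2202/(1+0.077)^2 = 237.7589

A$237.76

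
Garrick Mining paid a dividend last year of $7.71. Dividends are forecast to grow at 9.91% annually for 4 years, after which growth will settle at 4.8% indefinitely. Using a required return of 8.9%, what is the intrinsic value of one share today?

Two-stage DDM. Project D₁…D_4 at 0.0991, terminal growth 0.048, discount at r = 0.089.
D_1 = 8.4741
D_2 = 9.3138
D_3 = 10.2368
D_4 = 11.2513
Terminal value at t=4: TV = D_5/(r−g) = 11.7914/(0.089−0.048) = 287.5945
P₀ = 8.4741/(1+0.089)^1 + 9.3138/(1+0.089)^2 + 10.2368/(1+0.089)^3 + 11.2513/(1+0.089)^4 + 287.5945/(1+0.089)^4 = 236.0503

$236.05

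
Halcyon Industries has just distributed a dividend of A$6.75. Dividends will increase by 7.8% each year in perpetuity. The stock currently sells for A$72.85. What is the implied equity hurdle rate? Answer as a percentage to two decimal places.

Rearranging the constant-growth DDM: r = D₁/P₀ + g.
D₁ = 6.75 × (1 + 0.078) = 7.2765.
r = 7.2765 / 72.85 + 0.078 = 0.09988 + 0.078 = 0.17788

17.79%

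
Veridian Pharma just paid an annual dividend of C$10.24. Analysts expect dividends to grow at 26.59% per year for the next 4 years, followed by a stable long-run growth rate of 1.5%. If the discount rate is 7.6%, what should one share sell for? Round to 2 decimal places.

C$388.94

Two-stage DDM. Project D₁…D_4 at 0.2659, terminal growth 0.015, discount at r = 0.076.
D_1 = 12.9628
D_2 = 16.4096
D_3 = 20.7729
D_4 = 26.2965
Terminal value at t=4: TV = D_5/(r−g) = 26.6909/(0.076−0.015) = 437.5561
P₀ = 12.9628/(1+0.076)^1 + 16.4096/(1+0.076)^2 + 20.7729/(1+0.076)^3 + 26.2965/(1+0.076)^4 + 437.5561/(1+0.076)^4 = 388.9391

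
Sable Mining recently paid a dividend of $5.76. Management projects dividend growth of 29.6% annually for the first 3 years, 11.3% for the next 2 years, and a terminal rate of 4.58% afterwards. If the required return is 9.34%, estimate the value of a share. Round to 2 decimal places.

$262.57

Three-stage DDM. Project D₁…D_5; terminal Gordon value at t=5 with g = 0.0458; discount at r = 0.0934.
D_1 = 7.4650
D_2 = 9.6746
D_3 = 12.5383
D_4 = 13.9551
D_5 = 15.5320
TV_5 = 16.2434/(0.0934−0.0458) = 341.2475
P₀ = Σ Dₜ/(1+r)ᵗ + TV_5/(1+r)^5 = 262.5745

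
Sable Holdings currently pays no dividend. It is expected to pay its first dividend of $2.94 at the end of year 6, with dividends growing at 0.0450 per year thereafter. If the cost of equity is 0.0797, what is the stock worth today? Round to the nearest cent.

Deferred-dividend DDM. At t=5 the remaining stream is a growing perpetuity with first payment D_6 = 2.94.
V_5 = D_6/(r−g) = 2.94/(0.0797−0.045) = 84.7262
P₀ = V_5/(1+r)^5 = 84.7262/(1+0.0797)^5 = 57.7434

$57.74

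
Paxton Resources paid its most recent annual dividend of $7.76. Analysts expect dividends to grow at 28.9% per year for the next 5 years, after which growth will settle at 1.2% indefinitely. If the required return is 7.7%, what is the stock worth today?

Two-stage DDM. Project D₁…D_5 at 0.289, terminal growth 0.012, discount at r = 0.077.
D_1 = 10.0026
D_2 = 12.8934
D_3 = 16.6196
D_4 = 21.4227
D_5 = 27.6138
Terminal value at t=5: TV = D_6/(r−g) = 27.9452/(0.077−0.012) = 429.9258
P₀ = 10.0026/(1+0.077)^1 + 12.8934/(1+0.077)^2 + 16.6196/(1+0.077)^3 + 21.4227/(1+0.077)^4 + 27.6138/(1+0.077)^5 + 429.9258/(1+0.077)^5 = 365.3843

$365.38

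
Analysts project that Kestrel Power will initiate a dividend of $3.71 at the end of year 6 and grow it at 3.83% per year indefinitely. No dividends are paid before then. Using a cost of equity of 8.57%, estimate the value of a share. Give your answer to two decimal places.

$51.89

Deferred-dividend DDM. At t=5 the remaining stream is a growing perpetuity with first payment D_6 = 3.71.
V_5 = D_6/(r−g) = 3.71/(0.0857−0.0383) = 78.2700
P₀ = V_5/(1+r)^5 = 78.2700/(1+0.0857)^5 = 51.8855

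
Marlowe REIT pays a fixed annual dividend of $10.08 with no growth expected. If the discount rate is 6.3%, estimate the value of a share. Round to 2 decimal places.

Zero-growth DDM (perpetuity): P₀ = D/r = 10.08 / 0.063 = 160.0000

$160.00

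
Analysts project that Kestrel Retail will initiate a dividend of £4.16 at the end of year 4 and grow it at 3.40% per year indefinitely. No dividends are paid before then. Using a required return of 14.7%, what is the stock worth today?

£24.40

Deferred-dividend DDM. At t=3 the remaining stream is a growing perpetuity with first payment D_4 = 4.16.
V_3 = D_4/(r−g) = 4.16/(0.147−0.034) = 36.8142
P₀ = V_3/(1+r)^3 = 36.8142/(1+0.147)^3 = 24.3963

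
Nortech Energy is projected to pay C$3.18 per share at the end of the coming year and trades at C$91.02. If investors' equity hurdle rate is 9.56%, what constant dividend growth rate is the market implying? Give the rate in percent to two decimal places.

6.07%

From P₀ = D₁/(r − g), the implied growth is g = r − D₁/P₀.
g = 0.0956 − 3.18/91.02 = 0.0956 − 0.03494 = 0.06066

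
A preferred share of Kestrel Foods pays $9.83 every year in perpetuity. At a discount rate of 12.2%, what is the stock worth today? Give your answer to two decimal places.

Zero-growth DDM (perpetuity): P₀ = D/r = 9.83 / 0.122 = 80.5738

$80.57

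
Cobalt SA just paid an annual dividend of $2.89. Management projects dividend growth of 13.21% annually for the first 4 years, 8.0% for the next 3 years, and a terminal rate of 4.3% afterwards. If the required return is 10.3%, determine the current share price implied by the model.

$73.91

Three-stage DDM. Project D₁…D_7; terminal Gordon value at t=7 with g = 0.043; discount at r = 0.103.
D_1 = 3.2718
D_2 = 3.7040
D_3 = 4.1933
D_4 = 4.7472
D_5 = 5.1270
D_6 = 5.5371
D_7 = 5.9801
TV_7 = 6.2372/(0.103−0.043) = 103.9540
P₀ = Σ Dₜ/(1+r)ᵗ + TV_7/(1+r)^7 = 73.9064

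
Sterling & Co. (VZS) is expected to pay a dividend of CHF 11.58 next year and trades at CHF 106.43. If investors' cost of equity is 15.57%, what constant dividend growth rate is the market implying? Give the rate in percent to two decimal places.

From P₀ = D₁/(r − g), the implied growth is g = r − D₁/P₀.
g = 0.1557 − 11.58/106.43 = 0.1557 − 0.10880 = 0.04690

4.69%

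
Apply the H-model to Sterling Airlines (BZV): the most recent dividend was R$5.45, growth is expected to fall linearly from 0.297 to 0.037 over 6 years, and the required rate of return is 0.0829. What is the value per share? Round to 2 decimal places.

H-model: P₀ = D₀[(1+g_L) + H(g_S−g_L)]/(r−g_L), with H = 6/2 = 3.
P₀ = 5.45 × [(1+0.037) + 3×(0.297−0.037)] / (0.0829−0.037)
   = 5.45 × 1.8170 / 0.0459 = 215.7440

R$215.74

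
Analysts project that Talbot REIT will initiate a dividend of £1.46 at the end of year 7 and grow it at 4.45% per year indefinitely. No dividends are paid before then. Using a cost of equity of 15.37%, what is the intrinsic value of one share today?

Deferred-dividend DDM. At t=6 the remaining stream is a growing perpetuity with first payment D_7 = 1.46.
V_6 = D_7/(r−g) = 1.46/(0.1537−0.0445) = 13.3700
P₀ = V_6/(1+r)^6 = 13.3700/(1+0.1537)^6 = 5.6699

£5.67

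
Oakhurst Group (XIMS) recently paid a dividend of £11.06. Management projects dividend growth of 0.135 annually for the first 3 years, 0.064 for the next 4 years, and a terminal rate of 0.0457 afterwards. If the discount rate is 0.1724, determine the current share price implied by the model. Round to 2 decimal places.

Three-stage DDM. Project D₁…D_7; terminal Gordon value at t=7 with g = 0.0457; discount at r = 0.1724.
D_1 = 12.5531
D_2 = 14.2478
D_3 = 16.1712
D_4 = 17.2062
D_5 = 18.3074
D_6 = 19.4790
D_7 = 20.7257
TV_7 = 21.6729/(0.1724−0.0457) = 171.0566
P₀ = Σ Dₜ/(1+r)ᵗ + TV_7/(1+r)^7 = 118.9717

£118.97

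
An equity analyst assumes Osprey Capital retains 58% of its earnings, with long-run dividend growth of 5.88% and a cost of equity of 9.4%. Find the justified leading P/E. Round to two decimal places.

11.93

Payout ratio b = 1 − 0.58 = 0.42.
Justified leading P/E = b/(r−g) = 0.42/(0.094−0.0588) = 11.9318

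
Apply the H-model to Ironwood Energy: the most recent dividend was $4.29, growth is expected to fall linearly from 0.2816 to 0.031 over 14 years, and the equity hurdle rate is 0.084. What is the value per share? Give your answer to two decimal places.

H-model: P₀ = D₀[(1+g_L) + H(g_S−g_L)]/(r−g_L), with H = 14/2 = 7.
P₀ = 4.29 × [(1+0.031) + 7×(0.2816−0.031)] / (0.084−0.031)
   = 4.29 × 2.7852 / 0.053 = 225.4435

$225.44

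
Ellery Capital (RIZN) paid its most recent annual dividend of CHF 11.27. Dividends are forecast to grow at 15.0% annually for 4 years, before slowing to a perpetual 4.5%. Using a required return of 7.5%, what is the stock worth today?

CHF 567.64

Two-stage DDM. Project D₁…D_4 at 0.15, terminal growth 0.045, discount at r = 0.075.
D_1 = 12.9605
D_2 = 14.9046
D_3 = 17.1403
D_4 = 19.7113
Terminal value at t=4: TV = D_5/(r−g) = 20.5983/(0.075−0.045) = 686.6103
P₀ = 12.9605/(1+0.075)^1 + 14.9046/(1+0.075)^2 + 17.1403/(1+0.075)^3 + 19.7113/(1+0.075)^4 + 686.6103/(1+0.075)^4 = 567.6449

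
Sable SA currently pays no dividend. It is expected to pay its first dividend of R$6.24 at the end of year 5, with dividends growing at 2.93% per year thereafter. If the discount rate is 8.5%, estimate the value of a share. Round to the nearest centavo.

Deferred-dividend DDM. At t=4 the remaining stream is a growing perpetuity with first payment D_5 = 6.24.
V_4 = D_5/(r−g) = 6.24/(0.085−0.0293) = 112.0287
P₀ = V_4/(1+r)^4 = 112.0287/(1+0.085)^4 = 80.8370

R$80.84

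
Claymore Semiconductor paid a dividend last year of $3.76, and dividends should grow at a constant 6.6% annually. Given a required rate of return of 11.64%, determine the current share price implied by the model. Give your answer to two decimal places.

$79.53

Gordon growth model: P₀ = D₁/(r − g). D₁ = 3.76 × (1 + 0.066) = 4.0082.
P₀ = 4.0082 / (0.1164 − 0.066) = 4.0082 / 0.0504 = 79.5270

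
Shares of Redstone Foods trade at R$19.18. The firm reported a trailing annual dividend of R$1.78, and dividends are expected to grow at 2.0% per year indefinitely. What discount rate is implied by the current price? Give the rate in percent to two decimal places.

11.47%

Rearranging the constant-growth DDM: r = D₁/P₀ + g.
D₁ = 1.78 × (1 + 0.02) = 1.8156.
r = 1.8156 / 19.18 + 0.02 = 0.09466 + 0.02 = 0.11466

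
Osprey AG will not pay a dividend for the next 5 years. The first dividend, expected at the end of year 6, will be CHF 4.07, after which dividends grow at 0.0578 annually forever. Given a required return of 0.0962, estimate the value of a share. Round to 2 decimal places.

Deferred-dividend DDM. At t=5 the remaining stream is a growing perpetuity with first payment D_6 = 4.07.
V_5 = D_6/(r−g) = 4.07/(0.0962−0.0578) = 105.9896
P₀ = V_5/(1+r)^5 = 105.9896/(1+0.0962)^5 = 66.9598

CHF 66.96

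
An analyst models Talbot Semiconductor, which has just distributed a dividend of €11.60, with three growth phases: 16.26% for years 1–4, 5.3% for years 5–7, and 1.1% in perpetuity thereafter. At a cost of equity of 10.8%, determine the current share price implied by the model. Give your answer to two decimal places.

€216.33

Three-stage DDM. Project D₁…D_7; terminal Gordon value at t=7 with g = 0.011; discount at r = 0.108.
D_1 = 13.4862
D_2 = 15.6790
D_3 = 18.2284
D_4 = 21.1924
D_5 = 22.3156
D_6 = 23.4983
D_7 = 24.7437
TV_7 = 25.0159/(0.108−0.011) = 257.8955
P₀ = Σ Dₜ/(1+r)ᵗ + TV_7/(1+r)^7 = 216.3329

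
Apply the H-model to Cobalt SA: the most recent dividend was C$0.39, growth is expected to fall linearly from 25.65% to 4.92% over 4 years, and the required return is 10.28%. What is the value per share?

H-model: P₀ = D₀[(1+g_L) + H(g_S−g_L)]/(r−g_L), with H = 4/2 = 2.
P₀ = 0.39 × [(1+0.0492) + 2×(0.2565−0.0492)] / (0.1028−0.0492)
   = 0.39 × 1.4638 / 0.0536 = 10.6508

C$10.65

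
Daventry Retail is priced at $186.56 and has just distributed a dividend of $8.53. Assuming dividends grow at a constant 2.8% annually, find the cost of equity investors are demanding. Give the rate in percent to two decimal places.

Rearranging the constant-growth DDM: r = D₁/P₀ + g.
D₁ = 8.53 × (1 + 0.028) = 8.7688.
r = 8.7688 / 186.56 + 0.028 = 0.04700 + 0.028 = 0.07500

7.50%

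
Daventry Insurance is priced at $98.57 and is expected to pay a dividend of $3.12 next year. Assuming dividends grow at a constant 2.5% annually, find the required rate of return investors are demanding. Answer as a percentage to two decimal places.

Rearranging the constant-growth DDM: r = D₁/P₀ + g.
r = 3.1200 / 98.57 + 0.025 = 0.03165 + 0.025 = 0.05665

5.67%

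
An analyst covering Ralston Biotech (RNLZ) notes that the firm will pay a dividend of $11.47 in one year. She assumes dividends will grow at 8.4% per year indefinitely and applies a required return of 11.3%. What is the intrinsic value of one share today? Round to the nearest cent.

Gordon growth model: P₀ = D₁/(r − g), with D₁ = 11.47 given directly.
P₀ = 11.4700 / (0.113 − 0.084) = 11.4700 / 0.029 = 395.5172

$395.52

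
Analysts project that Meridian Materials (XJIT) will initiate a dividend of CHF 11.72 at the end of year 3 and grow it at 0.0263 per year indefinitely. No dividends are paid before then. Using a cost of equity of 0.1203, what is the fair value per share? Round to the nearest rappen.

Deferred-dividend DDM. At t=2 the remaining stream is a growing perpetuity with first payment D_3 = 11.72.
V_2 = D_3/(r−g) = 11.72/(0.1203−0.0263) = 124.6809
P₀ = V_2/(1+r)^2 = 124.6809/(1+0.1203)^2 = 99.3416

CHF 99.34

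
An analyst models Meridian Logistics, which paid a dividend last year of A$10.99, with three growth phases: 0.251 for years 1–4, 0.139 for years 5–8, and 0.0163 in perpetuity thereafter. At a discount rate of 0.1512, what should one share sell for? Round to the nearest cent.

Three-stage DDM. Project D₁…D_8; terminal Gordon value at t=8 with g = 0.0163; discount at r = 0.1512.
D_1 = 13.7485
D_2 = 17.1994
D_3 = 21.5164
D_4 = 26.9170
D_5 = 30.6585
D_6 = 34.9200
D_7 = 39.7739
D_8 = 45.3025
TV_8 = 46.0409/(0.1512−0.0163) = 341.2965
P₀ = Σ Dₜ/(1+r)ᵗ + TV_8/(1+r)^8 = 224.6895

A$224.69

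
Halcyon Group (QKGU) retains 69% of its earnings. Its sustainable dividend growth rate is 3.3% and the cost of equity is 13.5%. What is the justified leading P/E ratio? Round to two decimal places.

3.04

Payout ratio b = 1 − 0.69 = 0.31.
Justified leading P/E = b/(r−g) = 0.31/(0.135−0.033) = 3.0392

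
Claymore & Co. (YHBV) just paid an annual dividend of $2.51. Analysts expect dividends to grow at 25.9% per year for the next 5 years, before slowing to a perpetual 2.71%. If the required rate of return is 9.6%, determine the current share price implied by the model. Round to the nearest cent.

$94.23

Two-stage DDM. Project D₁…D_5 at 0.259, terminal growth 0.0271, discount at r = 0.096.
D_1 = 3.1601
D_2 = 3.9786
D_3 = 5.0090
D_4 = 6.3063
D_5 = 7.9397
Terminal value at t=5: TV = D_6/(r−g) = 8.1548/(0.096−0.0271) = 118.3575
P₀ = 3.1601/(1+0.096)^1 + 3.9786/(1+0.096)^2 + 5.0090/(1+0.096)^3 + 6.3063/(1+0.096)^4 + 7.9397/(1+0.096)^5 + 118.3575/(1+0.096)^5 = 94.2328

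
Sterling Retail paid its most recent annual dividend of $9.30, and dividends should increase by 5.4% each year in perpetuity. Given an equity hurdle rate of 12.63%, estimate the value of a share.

$135.58

Gordon growth model: P₀ = D₁/(r − g). D₁ = 9.30 × (1 + 0.054) = 9.8022.
P₀ = 9.8022 / (0.1263 − 0.054) = 9.8022 / 0.0723 = 135.5768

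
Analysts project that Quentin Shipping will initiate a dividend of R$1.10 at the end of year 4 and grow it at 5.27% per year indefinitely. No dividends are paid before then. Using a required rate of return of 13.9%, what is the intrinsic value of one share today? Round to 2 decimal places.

R$8.63

Deferred-dividend DDM. At t=3 the remaining stream is a growing perpetuity with first payment D_4 = 1.10.
V_3 = D_4/(r−g) = 1.10/(0.139−0.0527) = 12.7462
P₀ = V_3/(1+r)^3 = 12.7462/(1+0.139)^3 = 8.6260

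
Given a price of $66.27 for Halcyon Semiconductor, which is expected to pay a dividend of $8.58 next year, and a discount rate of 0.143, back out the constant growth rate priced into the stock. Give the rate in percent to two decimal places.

From P₀ = D₁/(r − g), the implied growth is g = r − D₁/P₀.
g = 0.143 − 8.58/66.27 = 0.143 − 0.12947 = 0.01353

1.35%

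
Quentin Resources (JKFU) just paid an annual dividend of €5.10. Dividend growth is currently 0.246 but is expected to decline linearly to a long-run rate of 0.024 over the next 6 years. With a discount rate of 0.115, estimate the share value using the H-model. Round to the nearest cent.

H-model: P₀ = D₀[(1+g_L) + H(g_S−g_L)]/(r−g_L), with H = 6/2 = 3.
P₀ = 5.10 × [(1+0.024) + 3×(0.246−0.024)] / (0.115−0.024)
   = 5.10 × 1.6900 / 0.091 = 94.7143

€94.71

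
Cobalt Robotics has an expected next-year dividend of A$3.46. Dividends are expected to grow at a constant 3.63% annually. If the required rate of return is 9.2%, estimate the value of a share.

Gordon growth model: P₀ = D₁/(r − g), with D₁ = 3.46 given directly.
P₀ = 3.4600 / (0.092 − 0.0363) = 3.4600 / 0.0557 = 62.1185

A$62.12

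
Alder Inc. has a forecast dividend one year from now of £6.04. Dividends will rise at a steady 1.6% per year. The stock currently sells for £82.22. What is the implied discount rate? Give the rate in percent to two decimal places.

8.95%

Rearranging the constant-growth DDM: r = D₁/P₀ + g.
r = 6.0400 / 82.22 + 0.016 = 0.07346 + 0.016 = 0.08946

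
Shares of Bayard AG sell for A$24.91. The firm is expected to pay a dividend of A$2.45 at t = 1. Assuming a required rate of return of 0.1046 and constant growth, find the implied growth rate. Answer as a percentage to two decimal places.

From P₀ = D₁/(r − g), the implied growth is g = r − D₁/P₀.
g = 0.1046 − 2.45/24.91 = 0.1046 − 0.09835 = 0.00625

0.62%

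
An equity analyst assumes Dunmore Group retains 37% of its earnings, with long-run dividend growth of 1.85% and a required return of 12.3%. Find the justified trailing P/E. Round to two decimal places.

Payout ratio b = 1 − 0.37 = 0.63.
Justified trailing P/E = b(1+g)/(r−g) = 0.63×(1+0.0185)/(0.123−0.0185) = 6.1402

6.14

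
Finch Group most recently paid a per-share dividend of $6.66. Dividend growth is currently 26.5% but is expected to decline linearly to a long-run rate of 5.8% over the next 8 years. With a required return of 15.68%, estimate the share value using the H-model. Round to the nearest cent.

H-model: P₀ = D₀[(1+g_L) + H(g_S−g_L)]/(r−g_L), with H = 8/2 = 4.
P₀ = 6.66 × [(1+0.058) + 4×(0.265−0.058)] / (0.1568−0.058)
   = 6.66 × 1.8860 / 0.0988 = 127.1332

$127.13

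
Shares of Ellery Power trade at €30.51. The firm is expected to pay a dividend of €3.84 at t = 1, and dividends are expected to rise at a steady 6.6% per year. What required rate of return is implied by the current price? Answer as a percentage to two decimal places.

Rearranging the constant-growth DDM: r = D₁/P₀ + g.
r = 3.8400 / 30.51 + 0.066 = 0.12586 + 0.066 = 0.19186

19.19%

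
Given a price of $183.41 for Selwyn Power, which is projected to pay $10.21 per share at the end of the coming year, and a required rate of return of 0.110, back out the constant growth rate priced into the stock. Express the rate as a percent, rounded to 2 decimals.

5.43%

From P₀ = D₁/(r − g), the implied growth is g = r − D₁/P₀.
g = 0.11 − 10.21/183.41 = 0.11 − 0.05567 = 0.05433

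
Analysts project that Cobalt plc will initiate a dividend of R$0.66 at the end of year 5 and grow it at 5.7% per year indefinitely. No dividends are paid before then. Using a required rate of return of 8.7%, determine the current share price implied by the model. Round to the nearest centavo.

Deferred-dividend DDM. At t=4 the remaining stream is a growing perpetuity with first payment D_5 = 0.66.
V_4 = D_5/(r−g) = 0.66/(0.087−0.057) = 22.0000
P₀ = V_4/(1+r)^4 = 22.0000/(1+0.087)^4 = 15.7581

R$15.76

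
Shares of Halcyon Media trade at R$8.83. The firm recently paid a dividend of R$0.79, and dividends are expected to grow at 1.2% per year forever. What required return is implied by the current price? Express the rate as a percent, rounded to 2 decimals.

Rearranging the constant-growth DDM: r = D₁/P₀ + g.
D₁ = 0.79 × (1 + 0.012) = 0.7995.
r = 0.7995 / 8.83 + 0.012 = 0.09054 + 0.012 = 0.10254

10.25%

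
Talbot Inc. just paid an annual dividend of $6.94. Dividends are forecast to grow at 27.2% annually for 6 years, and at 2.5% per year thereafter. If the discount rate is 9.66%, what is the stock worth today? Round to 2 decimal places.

$314.25

Two-stage DDM. Project D₁…D_6 at 0.272, terminal growth 0.025, discount at r = 0.0966.
D_1 = 8.8277
D_2 = 11.2288
D_3 = 14.2830
D_4 = 18.1680
D_5 = 23.1097
D_6 = 29.3956
Terminal value at t=6: TV = D_7/(r−g) = 30.1305/(0.0966−0.025) = 420.8167
P₀ = 8.8277/(1+0.0966)^1 + 11.2288/(1+0.0966)^2 + 14.2830/(1+0.0966)^3 + 18.1680/(1+0.0966)^4 + 23.1097/(1+0.0966)^5 + 29.3956/(1+0.0966)^6 + 420.8167/(1+0.0966)^6 = 314.2532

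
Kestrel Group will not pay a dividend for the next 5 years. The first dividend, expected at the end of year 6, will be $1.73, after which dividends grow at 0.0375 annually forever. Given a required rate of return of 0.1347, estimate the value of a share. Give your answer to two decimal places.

$9.46

Deferred-dividend DDM. At t=5 the remaining stream is a growing perpetuity with first payment D_6 = 1.73.
V_5 = D_6/(r−g) = 1.73/(0.1347−0.0375) = 17.7984
P₀ = V_5/(1+r)^5 = 17.7984/(1+0.1347)^5 = 9.4618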